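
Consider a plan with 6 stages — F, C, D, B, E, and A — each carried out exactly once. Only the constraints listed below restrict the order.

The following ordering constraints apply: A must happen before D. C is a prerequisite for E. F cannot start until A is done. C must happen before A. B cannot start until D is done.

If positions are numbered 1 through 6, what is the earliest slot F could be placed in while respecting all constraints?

Working backwards through the constraints from F, its full set of required predecessors is C, A — 2 of them.
So at minimum 2 stages come before F, putting F no earlier than position 3. That position is achievable by scheduling exactly those predecessors first.

3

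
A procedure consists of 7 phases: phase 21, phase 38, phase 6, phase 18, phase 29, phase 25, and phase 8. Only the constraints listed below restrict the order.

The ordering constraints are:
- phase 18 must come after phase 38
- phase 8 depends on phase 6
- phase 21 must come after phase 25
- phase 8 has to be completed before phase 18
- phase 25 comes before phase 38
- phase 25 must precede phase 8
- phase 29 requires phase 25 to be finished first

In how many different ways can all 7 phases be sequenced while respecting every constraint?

2 phases have no prerequisites (phase 6, phase 25), so any of them could come first.
Systematically extending each partial ordering one phase at a time and counting, there are 130 complete orderings.

130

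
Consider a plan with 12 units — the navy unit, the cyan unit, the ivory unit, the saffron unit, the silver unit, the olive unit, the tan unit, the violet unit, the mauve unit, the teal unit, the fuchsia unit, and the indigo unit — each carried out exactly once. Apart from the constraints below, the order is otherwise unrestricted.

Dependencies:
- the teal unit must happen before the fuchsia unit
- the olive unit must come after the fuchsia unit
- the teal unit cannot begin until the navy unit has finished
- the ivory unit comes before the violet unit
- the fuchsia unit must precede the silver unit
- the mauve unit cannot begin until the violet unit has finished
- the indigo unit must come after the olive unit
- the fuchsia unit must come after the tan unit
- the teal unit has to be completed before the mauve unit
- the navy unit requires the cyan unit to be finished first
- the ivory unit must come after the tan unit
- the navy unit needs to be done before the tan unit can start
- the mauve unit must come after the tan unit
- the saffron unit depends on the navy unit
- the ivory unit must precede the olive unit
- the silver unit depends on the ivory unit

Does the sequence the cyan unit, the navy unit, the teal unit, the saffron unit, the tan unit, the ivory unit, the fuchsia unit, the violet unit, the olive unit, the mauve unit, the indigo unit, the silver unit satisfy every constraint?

Yes

Checking each listed constraint against this order: for instance, the teal unit is in position 3 and the mauve unit in position 10, so that constraint holds — and the remaining constraints check out the same way.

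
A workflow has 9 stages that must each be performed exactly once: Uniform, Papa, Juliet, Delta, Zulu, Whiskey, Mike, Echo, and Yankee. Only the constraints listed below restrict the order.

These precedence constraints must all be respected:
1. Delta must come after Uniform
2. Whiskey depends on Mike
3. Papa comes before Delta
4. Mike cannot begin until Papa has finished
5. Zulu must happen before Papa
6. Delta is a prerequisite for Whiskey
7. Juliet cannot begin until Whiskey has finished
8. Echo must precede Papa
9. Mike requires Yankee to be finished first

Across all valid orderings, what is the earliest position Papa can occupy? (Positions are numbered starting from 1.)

3

The stages that are forced before Papa, directly or transitively, are Zulu, Echo. That's 2 stages.
So at minimum 2 stages come before Papa, putting Papa no earlier than position 3. That position is achievable by scheduling exactly those predecessors first.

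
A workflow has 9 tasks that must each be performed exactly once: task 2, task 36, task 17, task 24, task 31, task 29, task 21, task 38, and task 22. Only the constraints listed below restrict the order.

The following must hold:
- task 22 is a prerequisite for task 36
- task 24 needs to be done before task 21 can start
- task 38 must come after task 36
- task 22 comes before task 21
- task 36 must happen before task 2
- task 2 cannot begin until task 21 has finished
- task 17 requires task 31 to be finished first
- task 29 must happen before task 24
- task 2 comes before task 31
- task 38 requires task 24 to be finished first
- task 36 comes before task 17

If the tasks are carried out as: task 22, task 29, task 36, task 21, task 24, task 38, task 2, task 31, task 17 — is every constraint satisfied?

No

The sequence places task 21 ahead of task 24.
Since task 24 is required before task 21, the ordering is invalid.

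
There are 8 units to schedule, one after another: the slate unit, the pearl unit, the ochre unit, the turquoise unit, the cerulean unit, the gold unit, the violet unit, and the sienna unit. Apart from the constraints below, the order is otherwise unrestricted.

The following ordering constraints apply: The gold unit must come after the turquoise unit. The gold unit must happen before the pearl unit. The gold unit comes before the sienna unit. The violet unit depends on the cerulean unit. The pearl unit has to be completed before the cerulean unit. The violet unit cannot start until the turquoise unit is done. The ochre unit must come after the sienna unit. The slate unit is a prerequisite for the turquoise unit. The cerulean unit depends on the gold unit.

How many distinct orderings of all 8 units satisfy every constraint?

The slate unit is the only unit with nothing required before it, so every ordering starts there.
Systematically extending each partial ordering one unit at a time and counting, there are 10 complete orderings.

10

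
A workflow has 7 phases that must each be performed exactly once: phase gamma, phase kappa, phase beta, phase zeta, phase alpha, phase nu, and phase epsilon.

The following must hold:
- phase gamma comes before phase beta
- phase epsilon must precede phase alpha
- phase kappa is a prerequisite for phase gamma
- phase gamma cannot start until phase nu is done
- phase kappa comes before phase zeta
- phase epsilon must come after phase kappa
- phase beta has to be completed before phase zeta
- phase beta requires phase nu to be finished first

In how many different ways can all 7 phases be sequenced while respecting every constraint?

25

2 phases have no prerequisites (phase kappa, phase nu), so any of them could come first.
Systematically extending each partial ordering one phase at a time and counting, there are 25 complete orderings.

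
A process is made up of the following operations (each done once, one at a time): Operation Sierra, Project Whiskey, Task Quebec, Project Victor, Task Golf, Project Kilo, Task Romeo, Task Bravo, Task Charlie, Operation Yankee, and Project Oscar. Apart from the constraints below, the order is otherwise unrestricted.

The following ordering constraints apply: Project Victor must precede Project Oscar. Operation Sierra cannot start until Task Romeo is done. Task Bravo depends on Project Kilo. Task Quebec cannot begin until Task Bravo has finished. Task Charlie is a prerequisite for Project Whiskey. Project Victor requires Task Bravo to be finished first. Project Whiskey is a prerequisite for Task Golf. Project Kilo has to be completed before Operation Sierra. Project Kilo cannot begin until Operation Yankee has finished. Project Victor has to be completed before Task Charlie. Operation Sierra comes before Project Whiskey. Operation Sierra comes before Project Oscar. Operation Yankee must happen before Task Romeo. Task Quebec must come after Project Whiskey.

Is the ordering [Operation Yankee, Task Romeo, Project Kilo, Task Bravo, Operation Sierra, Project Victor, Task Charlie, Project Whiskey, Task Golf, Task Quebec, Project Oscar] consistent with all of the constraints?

Yes

Going through the constraints one by one, each required predecessor appears earlier in the sequence than its dependent — e.g. Task Bravo (position 4) is before Task Quebec (position 10), as required.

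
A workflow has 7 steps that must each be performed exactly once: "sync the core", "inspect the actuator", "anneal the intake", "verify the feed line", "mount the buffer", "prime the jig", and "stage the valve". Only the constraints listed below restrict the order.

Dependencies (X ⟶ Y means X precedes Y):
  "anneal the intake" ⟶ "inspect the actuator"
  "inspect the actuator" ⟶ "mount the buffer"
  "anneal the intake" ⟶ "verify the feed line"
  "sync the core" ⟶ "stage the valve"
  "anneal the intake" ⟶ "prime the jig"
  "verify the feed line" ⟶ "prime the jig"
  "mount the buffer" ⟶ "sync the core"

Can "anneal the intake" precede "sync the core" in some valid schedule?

Yes

"anneal the intake" is actually forced before "sync the core" by the constraints, so certainly some valid ordering has "anneal the intake" first.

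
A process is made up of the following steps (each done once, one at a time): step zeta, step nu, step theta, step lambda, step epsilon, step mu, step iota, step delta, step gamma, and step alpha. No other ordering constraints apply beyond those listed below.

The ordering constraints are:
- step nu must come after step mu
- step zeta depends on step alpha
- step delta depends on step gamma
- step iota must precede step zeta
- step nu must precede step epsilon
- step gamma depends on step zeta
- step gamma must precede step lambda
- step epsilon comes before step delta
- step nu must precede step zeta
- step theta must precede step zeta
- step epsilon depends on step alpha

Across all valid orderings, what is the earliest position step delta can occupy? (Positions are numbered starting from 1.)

9

The steps that are forced before step delta, directly or transitively, are step zeta, step nu, step theta, step epsilon, step mu, step iota, step gamma, step alpha. That's 8 steps.
So at minimum 8 steps come before step delta, putting step delta no earlier than position 9. That position is achievable by scheduling exactly those predecessors first.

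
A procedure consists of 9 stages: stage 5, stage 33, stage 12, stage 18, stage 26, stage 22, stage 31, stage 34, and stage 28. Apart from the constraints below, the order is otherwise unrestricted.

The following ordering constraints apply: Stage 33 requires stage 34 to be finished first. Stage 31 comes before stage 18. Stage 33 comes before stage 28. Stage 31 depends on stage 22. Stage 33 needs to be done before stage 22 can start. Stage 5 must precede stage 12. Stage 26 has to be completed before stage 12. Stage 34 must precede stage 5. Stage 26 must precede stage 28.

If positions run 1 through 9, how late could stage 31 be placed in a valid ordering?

8

Following the constraints forward from stage 31, its only required successor is stage 18.
So at least 1 stage follows stage 31, putting stage 31 no later than position 8. That position is achievable by scheduling everything else first.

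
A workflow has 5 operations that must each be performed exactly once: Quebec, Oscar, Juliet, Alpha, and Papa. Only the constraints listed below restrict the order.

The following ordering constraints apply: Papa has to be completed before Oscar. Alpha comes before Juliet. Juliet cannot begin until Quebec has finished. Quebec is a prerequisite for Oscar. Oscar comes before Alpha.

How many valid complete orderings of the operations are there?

2 operations have no prerequisites (Quebec, Papa), so any of them could come first.
Counting all ways to extend the partial order to a total order gives 2.

2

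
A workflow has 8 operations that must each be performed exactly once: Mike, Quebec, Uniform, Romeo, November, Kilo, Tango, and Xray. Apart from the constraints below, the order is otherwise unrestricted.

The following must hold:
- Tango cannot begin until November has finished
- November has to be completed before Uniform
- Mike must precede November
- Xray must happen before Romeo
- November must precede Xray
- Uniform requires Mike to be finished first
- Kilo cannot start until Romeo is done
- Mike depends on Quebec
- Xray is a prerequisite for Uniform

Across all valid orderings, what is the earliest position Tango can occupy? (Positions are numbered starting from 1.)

Every operation that must precede Tango has to come before it. Tracing all chains that end at Tango, those operations are: Mike, Quebec, November — 3 in total.
So at minimum 3 operations come before Tango, putting Tango no earlier than position 4. That position is achievable by scheduling exactly those predecessors first.

4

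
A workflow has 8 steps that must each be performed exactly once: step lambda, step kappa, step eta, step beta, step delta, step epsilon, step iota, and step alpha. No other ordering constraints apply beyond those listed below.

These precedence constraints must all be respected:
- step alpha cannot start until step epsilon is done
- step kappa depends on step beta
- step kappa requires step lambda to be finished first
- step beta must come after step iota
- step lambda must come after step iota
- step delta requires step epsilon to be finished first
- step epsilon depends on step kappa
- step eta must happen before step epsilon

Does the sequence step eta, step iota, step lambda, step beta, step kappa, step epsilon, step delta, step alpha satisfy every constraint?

Every stated constraint is respected: step eta sits at position 1, ahead of step epsilon at position 6, and each of the other listed pairs likewise has the predecessor earlier in the sequence.

Yes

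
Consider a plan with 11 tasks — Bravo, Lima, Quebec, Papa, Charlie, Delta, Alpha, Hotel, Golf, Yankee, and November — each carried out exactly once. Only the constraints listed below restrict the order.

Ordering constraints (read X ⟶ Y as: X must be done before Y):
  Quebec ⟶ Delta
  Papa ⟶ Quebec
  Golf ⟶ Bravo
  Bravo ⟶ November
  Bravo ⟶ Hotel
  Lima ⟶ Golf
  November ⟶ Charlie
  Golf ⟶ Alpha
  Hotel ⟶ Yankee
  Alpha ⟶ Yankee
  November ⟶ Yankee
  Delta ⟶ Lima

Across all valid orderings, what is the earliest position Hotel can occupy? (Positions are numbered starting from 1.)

Working backwards through the constraints from Hotel, its full set of required predecessors is Bravo, Lima, Quebec, Papa, Delta, Golf — 6 of them.
With 6 mandatory predecessors, the earliest Hotel can sit is position 6+1 = 7, and placing just those 6 first achieves it.

7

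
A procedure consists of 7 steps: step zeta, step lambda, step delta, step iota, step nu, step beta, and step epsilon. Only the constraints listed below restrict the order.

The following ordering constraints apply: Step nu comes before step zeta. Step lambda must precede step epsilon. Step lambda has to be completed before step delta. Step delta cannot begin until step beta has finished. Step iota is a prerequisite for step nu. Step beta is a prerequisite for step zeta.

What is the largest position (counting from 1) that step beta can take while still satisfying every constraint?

5

Following every chain forward from step beta, the steps that must come later are step zeta, step delta — 2 of them.
With 2 mandatory successors out of 7 steps total, the latest slot for step beta is 7−2 = 5, and it's reachable by doing all non-successors before step beta.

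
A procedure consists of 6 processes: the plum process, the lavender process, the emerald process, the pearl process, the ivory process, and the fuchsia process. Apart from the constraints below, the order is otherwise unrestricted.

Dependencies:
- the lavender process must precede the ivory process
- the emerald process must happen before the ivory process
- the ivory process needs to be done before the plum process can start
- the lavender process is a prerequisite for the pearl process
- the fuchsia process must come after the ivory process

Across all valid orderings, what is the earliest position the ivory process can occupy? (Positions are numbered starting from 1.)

Every process that must precede the ivory process has to come before it. Tracing all chains that end at the ivory process, those processes are: the lavender process, the emerald process — 2 in total.
With 2 mandatory predecessors, the earliest the ivory process can sit is position 2+1 = 3, and placing just those 2 first achieves it.

3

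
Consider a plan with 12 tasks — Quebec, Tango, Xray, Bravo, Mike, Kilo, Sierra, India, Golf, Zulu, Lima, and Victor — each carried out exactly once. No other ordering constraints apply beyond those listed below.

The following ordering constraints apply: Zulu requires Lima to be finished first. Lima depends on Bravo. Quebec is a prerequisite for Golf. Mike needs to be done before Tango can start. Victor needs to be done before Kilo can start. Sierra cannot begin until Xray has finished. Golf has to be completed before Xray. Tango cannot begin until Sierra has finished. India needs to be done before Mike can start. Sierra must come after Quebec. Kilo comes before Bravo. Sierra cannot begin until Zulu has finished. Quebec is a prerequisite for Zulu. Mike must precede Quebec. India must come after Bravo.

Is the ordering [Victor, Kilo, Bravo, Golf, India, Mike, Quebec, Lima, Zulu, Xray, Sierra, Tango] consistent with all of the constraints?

The sequence places Golf ahead of Quebec.
But one of the constraints requires Quebec before Golf, so this ordering violates it.

No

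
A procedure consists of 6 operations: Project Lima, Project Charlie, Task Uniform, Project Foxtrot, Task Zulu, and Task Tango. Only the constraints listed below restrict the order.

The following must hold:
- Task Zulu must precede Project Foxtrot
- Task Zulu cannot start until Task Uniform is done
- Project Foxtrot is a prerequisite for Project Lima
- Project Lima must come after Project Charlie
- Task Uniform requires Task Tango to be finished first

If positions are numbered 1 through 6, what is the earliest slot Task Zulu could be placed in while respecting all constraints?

Working backwards through the constraints from Task Zulu, its full set of required predecessors is Task Uniform, Task Tango — 2 of them.
With 2 mandatory predecessors, the earliest Task Zulu can sit is position 2+1 = 3, and placing just those 2 first achieves it.

3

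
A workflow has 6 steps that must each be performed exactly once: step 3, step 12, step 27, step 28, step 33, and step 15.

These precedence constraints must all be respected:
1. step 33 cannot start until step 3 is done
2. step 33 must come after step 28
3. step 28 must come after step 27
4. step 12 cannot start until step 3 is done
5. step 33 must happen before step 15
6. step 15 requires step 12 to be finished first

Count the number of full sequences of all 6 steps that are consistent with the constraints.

9

The steps with no prerequisites are step 3, step 27; any of them can be placed first.
Enumerating by repeatedly choosing an available step (one whose prerequisites are all placed) gives 9 distinct complete orderings.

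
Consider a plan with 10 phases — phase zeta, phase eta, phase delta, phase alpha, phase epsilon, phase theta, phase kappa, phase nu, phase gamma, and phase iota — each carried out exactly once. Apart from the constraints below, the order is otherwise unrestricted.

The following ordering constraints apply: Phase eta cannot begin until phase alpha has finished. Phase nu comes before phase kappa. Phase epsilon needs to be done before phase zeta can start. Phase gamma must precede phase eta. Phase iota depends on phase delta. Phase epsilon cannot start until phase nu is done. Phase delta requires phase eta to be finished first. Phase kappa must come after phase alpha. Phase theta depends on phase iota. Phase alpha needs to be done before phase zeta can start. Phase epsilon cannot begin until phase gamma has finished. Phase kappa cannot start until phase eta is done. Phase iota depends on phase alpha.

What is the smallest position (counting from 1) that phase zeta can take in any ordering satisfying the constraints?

The phases that are forced before phase zeta, directly or transitively, are phase alpha, phase epsilon, phase nu, phase gamma. That's 4 phases.
So at minimum 4 phases come before phase zeta, putting phase zeta no earlier than position 5. That position is achievable by scheduling exactly those predecessors first.

5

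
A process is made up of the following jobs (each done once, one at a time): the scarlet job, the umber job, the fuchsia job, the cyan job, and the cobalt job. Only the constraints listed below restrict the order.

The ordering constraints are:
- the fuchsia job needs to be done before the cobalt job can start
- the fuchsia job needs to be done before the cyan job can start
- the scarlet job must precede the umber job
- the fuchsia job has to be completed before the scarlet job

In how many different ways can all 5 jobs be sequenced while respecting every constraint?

12

Only the fuchsia job has no prerequisites, so it must go first.
Counting all ways to extend the partial order to a total order gives 12.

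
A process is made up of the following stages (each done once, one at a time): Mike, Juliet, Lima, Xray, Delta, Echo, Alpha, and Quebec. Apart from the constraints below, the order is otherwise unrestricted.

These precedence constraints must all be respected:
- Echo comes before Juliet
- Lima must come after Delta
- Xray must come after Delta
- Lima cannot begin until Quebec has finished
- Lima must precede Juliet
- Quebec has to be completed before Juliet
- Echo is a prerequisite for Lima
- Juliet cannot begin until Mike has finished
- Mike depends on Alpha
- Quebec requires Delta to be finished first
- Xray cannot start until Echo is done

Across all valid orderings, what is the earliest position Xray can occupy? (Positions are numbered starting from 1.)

3

Every stage that must precede Xray has to come before it. Tracing all chains that end at Xray, those stages are: Delta, Echo — 2 in total.
So at minimum 2 stages come before Xray, putting Xray no earlier than position 3. That position is achievable by scheduling exactly those predecessors first.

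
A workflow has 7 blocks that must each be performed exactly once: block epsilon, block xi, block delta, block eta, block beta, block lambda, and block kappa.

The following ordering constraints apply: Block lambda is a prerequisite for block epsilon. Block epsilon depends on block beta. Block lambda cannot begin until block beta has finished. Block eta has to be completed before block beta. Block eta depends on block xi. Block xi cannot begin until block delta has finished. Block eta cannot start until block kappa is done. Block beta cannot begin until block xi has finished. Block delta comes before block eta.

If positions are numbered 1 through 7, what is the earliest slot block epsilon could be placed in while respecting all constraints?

Every block that must precede block epsilon has to come before it. Tracing all chains that end at block epsilon, those blocks are: block xi, block delta, block eta, block beta, block lambda, block kappa — 6 in total.
So at minimum 6 blocks come before block epsilon, putting block epsilon no earlier than position 7. That position is achievable by scheduling exactly those predecessors first.

7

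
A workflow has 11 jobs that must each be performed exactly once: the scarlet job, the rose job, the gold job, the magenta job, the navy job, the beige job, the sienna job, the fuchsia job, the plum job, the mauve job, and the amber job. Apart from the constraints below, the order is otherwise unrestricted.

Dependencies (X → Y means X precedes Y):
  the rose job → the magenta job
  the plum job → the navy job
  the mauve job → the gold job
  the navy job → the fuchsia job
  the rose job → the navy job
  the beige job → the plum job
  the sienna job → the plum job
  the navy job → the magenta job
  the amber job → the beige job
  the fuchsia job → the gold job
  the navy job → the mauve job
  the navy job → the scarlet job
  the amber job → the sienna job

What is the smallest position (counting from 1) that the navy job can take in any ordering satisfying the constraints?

6

The jobs that are forced before the navy job, directly or transitively, are the rose job, the beige job, the sienna job, the plum job, the amber job. That's 5 jobs.
With 5 mandatory predecessors, the earliest the navy job can sit is position 5+1 = 6, and placing just those 5 first achieves it.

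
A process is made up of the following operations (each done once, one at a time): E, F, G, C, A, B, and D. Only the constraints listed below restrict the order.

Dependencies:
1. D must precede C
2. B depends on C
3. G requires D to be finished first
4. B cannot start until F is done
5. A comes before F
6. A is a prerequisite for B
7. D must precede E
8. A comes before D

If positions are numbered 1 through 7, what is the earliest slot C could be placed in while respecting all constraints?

Every operation that must precede C has to come before it. Tracing all chains that end at C, those operations are: A, D — 2 in total.
So at minimum 2 operations come before C, putting C no earlier than position 3. That position is achievable by scheduling exactly those predecessors first.

3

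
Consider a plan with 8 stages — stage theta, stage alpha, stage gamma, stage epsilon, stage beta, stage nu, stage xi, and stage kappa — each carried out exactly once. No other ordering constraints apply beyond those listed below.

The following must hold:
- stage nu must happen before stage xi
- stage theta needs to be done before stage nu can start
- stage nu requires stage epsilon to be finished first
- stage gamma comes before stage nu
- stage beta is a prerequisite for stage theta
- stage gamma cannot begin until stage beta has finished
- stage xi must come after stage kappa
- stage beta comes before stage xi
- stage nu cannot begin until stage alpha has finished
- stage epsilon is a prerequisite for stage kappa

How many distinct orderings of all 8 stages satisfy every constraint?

The stages with no prerequisites are stage alpha, stage epsilon, stage beta; any of them can be placed first.
Systematically extending each partial ordering one stage at a time and counting, there are 160 complete orderings.

160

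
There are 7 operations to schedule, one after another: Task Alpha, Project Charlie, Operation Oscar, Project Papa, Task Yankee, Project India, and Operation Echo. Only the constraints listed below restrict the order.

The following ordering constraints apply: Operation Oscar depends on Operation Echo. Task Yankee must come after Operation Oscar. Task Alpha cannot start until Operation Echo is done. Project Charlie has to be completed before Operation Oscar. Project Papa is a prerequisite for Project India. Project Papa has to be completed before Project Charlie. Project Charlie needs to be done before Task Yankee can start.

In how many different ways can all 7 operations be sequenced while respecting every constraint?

The operations with no prerequisites are Project Papa, Operation Echo; any of them can be placed first.
Counting all ways to extend the partial order to a total order gives 66.

66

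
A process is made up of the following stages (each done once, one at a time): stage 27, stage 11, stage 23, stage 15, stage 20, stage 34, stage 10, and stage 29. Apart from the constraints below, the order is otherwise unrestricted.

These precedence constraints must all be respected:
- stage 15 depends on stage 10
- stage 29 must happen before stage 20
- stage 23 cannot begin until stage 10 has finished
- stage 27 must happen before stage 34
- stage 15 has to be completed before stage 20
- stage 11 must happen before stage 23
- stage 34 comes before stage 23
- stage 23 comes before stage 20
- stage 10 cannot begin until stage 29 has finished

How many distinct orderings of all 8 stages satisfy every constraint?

90

The stages with no prerequisites are stage 27, stage 11, stage 29; any of them can be placed first.
Counting all ways to extend the partial order to a total order gives 90.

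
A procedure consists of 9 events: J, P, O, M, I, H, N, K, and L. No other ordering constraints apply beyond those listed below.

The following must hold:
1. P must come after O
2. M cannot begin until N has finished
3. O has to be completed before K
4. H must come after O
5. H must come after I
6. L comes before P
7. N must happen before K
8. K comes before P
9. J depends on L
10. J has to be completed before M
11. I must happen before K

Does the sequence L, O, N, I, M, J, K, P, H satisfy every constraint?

In the proposed order, M appears before J.
That contradicts the constraint that J must precede M.

No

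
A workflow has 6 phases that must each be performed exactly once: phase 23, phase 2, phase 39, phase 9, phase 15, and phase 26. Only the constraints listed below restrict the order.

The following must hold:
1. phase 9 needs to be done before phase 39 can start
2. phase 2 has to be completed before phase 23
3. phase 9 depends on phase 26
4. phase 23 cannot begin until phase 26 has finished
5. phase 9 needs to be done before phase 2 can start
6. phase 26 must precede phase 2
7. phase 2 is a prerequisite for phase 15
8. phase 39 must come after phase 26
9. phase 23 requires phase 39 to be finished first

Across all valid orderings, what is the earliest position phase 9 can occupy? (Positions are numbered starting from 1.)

2

Working backwards through the constraints from phase 9, its only required predecessor is phase 26.
So at minimum 1 phase comes before phase 9, putting phase 9 no earlier than position 2. That position is achievable by scheduling exactly that predecessor first.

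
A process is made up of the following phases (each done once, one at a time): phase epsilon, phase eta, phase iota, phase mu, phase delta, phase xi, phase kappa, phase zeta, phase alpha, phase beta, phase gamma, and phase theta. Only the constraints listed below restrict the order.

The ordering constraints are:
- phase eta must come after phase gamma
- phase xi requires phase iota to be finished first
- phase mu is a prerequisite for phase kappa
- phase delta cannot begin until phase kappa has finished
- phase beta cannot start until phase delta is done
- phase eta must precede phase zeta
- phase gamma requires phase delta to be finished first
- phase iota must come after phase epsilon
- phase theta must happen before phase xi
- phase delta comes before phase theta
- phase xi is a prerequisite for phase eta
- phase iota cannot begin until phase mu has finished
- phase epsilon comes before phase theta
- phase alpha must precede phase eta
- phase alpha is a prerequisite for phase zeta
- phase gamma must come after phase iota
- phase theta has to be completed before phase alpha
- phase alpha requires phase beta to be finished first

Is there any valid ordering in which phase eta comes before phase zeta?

Yes

Every valid ordering already has phase eta before phase zeta (the constraints require it), so in particular at least one does.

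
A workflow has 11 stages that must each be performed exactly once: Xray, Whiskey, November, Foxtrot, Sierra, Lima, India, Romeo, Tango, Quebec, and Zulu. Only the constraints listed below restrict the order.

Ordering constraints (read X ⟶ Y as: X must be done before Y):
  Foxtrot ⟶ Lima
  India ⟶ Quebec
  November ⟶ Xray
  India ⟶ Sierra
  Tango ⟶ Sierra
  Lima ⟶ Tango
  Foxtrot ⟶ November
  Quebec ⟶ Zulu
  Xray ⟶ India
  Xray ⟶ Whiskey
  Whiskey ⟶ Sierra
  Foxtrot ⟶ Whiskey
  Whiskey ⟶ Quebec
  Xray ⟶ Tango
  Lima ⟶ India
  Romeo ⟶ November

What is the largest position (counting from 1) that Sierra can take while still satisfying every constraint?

11

Nothing depends on Sierra, so it can be the final stage, position 11.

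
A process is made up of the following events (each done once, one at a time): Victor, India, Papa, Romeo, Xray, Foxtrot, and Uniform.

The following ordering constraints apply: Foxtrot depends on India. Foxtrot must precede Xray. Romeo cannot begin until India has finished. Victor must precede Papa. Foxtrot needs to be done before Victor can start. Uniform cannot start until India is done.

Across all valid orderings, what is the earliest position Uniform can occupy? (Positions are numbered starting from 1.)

2

Working backwards through the constraints from Uniform, its only required predecessor is India.
So at minimum 1 event comes before Uniform, putting Uniform no earlier than position 2. That position is achievable by scheduling exactly that predecessor first.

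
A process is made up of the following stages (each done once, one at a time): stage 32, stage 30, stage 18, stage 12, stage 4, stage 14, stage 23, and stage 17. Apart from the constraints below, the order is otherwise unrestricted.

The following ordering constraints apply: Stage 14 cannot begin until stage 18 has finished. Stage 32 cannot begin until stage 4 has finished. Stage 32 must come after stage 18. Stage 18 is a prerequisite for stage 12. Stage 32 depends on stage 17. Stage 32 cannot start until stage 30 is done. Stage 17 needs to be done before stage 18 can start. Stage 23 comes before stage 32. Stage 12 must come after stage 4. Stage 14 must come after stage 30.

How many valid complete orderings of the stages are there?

The stages with no prerequisites are stage 30, stage 4, stage 23, stage 17; any of them can be placed first.
Systematically extending each partial ordering one stage at a time and counting, there are 510 complete orderings.

510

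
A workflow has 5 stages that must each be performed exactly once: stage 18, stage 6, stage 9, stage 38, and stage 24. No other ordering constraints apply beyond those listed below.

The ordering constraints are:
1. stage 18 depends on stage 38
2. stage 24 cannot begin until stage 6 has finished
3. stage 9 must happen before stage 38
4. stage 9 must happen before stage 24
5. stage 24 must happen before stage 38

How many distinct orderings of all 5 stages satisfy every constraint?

2 stages have no prerequisites (stage 6, stage 9), so any of them could come first.
Counting all ways to extend the partial order to a total order gives 2.

2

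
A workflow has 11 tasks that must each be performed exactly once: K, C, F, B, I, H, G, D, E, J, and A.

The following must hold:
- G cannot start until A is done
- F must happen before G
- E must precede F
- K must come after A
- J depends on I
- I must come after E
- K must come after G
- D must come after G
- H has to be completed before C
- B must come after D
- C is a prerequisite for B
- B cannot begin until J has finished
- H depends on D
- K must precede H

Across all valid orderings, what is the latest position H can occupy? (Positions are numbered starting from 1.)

Every task that must follow H has to come after it. Tracing all chains starting from H, those tasks are: C, B — 2 in total.
So at least 2 tasks follow H, putting H no later than position 9. That position is achievable by scheduling everything else first.

9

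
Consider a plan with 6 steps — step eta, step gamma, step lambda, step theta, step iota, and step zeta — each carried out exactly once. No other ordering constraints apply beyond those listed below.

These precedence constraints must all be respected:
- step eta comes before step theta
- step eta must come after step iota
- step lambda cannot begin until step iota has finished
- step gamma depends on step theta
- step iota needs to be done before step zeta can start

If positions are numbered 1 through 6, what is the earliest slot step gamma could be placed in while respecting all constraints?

Every step that must precede step gamma has to come before it. Tracing all chains that end at step gamma, those steps are: step eta, step theta, step iota — 3 in total.
With 3 mandatory predecessors, the earliest step gamma can sit is position 3+1 = 4, and placing just those 3 first achieves it.

4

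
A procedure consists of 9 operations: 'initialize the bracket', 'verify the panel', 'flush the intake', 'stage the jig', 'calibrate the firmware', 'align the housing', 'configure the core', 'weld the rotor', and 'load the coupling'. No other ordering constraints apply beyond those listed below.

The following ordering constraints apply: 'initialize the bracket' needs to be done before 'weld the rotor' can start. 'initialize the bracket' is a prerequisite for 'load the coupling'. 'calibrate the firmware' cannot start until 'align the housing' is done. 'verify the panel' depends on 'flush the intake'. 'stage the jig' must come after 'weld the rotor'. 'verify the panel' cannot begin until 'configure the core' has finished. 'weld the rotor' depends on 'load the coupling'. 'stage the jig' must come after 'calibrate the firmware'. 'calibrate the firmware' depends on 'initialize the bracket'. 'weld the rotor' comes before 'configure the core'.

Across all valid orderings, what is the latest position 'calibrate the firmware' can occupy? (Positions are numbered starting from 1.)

The only operation forced after 'calibrate the firmware' (directly or by a chain) is 'stage the jig'.
So at least 1 operation follows 'calibrate the firmware', putting 'calibrate the firmware' no later than position 8. That position is achievable by scheduling everything else first.

8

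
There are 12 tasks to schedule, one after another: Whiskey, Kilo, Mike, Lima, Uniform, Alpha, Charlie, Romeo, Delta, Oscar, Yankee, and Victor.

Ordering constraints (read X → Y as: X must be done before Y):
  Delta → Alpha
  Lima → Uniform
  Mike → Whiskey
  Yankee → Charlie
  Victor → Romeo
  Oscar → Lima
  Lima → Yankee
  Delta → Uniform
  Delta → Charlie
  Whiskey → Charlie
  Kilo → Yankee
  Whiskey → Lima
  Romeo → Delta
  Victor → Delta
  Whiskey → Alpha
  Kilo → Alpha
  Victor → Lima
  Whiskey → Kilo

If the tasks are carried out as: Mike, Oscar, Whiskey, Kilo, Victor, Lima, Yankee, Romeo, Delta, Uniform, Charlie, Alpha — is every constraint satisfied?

Going through the constraints one by one, each required predecessor appears earlier in the sequence than its dependent — e.g. Whiskey (position 3) is before Alpha (position 12), as required.

Yes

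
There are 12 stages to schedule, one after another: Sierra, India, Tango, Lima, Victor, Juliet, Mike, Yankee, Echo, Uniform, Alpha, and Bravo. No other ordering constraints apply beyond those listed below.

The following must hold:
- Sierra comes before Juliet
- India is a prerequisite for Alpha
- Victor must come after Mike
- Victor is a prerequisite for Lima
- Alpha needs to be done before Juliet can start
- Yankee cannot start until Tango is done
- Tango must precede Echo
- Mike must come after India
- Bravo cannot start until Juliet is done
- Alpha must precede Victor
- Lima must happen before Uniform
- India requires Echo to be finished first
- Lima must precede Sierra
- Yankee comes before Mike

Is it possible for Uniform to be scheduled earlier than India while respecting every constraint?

Following India → Alpha → Victor → Lima → Uniform, India must precede Uniform in every valid ordering.
Hence Uniform can never be scheduled before India.

No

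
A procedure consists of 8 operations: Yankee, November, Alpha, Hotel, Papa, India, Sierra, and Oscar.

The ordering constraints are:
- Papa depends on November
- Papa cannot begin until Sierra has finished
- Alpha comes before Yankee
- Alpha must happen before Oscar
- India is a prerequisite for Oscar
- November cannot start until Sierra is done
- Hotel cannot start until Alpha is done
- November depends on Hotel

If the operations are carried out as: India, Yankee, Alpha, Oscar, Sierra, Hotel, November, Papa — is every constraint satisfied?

No

Here Alpha comes after Yankee.
That contradicts the constraint that Alpha must precede Yankee.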